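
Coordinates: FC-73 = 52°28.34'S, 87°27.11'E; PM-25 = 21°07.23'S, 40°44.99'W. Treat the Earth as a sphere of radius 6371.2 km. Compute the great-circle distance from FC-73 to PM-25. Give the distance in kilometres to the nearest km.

FC-73: φ = -52.47233°, λ = +87.45183°
PM-25: φ = -21.12050°, λ = -40.74983°
Δφ = 31.3518°,  Δλ = -128.2017°
a = sin²(Δφ/2) + cos φ₁ cos φ₂ sin²(Δλ/2) = 0.532822
c = 2·arcsin(√a) = 1.636488 rad = 93.7639°
d = R·c = 6371.2 × 1.636488 = 10426.4 km

10426 km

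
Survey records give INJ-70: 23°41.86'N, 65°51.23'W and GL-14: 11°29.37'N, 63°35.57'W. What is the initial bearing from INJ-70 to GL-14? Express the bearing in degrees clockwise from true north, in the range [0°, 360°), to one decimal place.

169.6°

INJ-70: φ = +23.69767°, λ = -65.85383°
GL-14: φ = +11.48950°, λ = -63.59283°
Δλ = 2.2610°
y = sin Δλ · cos φ₂ = 0.038661
x = cos φ₁ sin φ₂ − sin φ₁ cos φ₂ cos Δλ = -0.211157
θ = atan2(y, x) = 169.6246° → 169.6246° (mod 360°)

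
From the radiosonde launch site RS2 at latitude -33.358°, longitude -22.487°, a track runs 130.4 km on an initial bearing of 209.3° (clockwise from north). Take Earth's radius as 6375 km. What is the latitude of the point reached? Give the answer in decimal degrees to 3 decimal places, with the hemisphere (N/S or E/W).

34.378°S

δ = d/R = 130.4/6375 = 0.020455 rad
φ₂ = arcsin(sin φ₁ cos δ + cos φ₁ sin δ cos θ)
   = arcsin(-0.54987·0.99979 + 0.83525·0.02045·-0.87207) = -34.37812°
λ₂ = λ₁ + atan2(sin θ sin δ cos φ₁, cos δ − sin φ₁ sin φ₂) = -23.18190°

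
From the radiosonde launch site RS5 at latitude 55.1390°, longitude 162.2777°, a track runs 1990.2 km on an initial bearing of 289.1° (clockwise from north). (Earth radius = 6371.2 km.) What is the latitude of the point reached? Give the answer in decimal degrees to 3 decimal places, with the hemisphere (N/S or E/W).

56.962°N

δ = d/R = 1990.2/6371.2 = 0.312374 rad
φ₂ = arcsin(sin φ₁ cos δ + cos φ₁ sin δ cos θ)
   = arcsin(0.82054·0.95161 + 0.57159·0.30732·0.32722) = 56.96223°
λ₂ = λ₁ + atan2(sin θ sin δ cos φ₁, cos δ − sin φ₁ sin φ₂) = 130.09248°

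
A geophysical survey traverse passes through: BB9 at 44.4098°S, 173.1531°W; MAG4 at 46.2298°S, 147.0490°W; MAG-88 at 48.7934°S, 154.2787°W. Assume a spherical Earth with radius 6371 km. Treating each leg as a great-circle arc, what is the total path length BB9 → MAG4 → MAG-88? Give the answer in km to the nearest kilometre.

BB9→MAG4: c = 0.320466 rad, d = 2041.69 km
MAG4→MAG-88: c = 0.096203 rad, d = 612.91 km
Total = 2041.69 + 612.91 = 2654.60 km

2655 km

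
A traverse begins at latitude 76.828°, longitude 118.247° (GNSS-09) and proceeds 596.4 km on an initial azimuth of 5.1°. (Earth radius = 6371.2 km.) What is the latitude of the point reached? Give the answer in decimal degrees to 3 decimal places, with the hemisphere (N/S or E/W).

δ = d/R = 596.4/6371.2 = 0.093609 rad
φ₂ = arcsin(sin φ₁ cos δ + cos φ₁ sin δ cos θ)
   = arcsin(0.97369·0.99562 + 0.22788·0.09347·0.99604) = 82.15590°
λ₂ = λ₁ + atan2(sin θ sin δ cos φ₁, cos δ − sin φ₁ sin φ₂) = 121.73747°

82.156°N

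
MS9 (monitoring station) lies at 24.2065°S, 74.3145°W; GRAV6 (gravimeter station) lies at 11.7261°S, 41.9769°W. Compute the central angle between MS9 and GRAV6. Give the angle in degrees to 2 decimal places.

33.08°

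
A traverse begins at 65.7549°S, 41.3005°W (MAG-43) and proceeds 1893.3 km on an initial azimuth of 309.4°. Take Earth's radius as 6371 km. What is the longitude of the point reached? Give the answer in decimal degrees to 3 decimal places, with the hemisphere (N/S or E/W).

63.227°W

δ = d/R = 1893.3/6371 = 0.297175 rad
φ₂ = arcsin(sin φ₁ cos δ + cos φ₁ sin δ cos θ)
   = arcsin(-0.91180·0.95617 + 0.41064·0.29282·0.63473) = -52.70331°
λ₂ = λ₁ + atan2(sin θ sin δ cos φ₁, cos δ − sin φ₁ sin φ₂) = -63.22727°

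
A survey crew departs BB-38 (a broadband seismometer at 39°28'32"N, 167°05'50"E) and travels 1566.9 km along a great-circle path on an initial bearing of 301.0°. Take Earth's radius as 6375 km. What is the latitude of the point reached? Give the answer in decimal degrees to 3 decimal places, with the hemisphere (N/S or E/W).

BB-38: φ = +39.47556°, λ = +167.09722°
δ = d/R = 1566.9/6375 = 0.245788 rad
φ₂ = arcsin(sin φ₁ cos δ + cos φ₁ sin δ cos θ)
   = arcsin(0.63575·0.96995 + 0.77190·0.24332·0.51504) = 45.51024°
λ₂ = λ₁ + atan2(sin θ sin δ cos φ₁, cos δ − sin φ₁ sin φ₂) = 149.78250°

45.510°N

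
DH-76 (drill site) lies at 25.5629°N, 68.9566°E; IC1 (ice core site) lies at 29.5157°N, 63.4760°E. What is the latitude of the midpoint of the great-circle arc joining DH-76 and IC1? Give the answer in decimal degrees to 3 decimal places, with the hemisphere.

27.566°N

Bx = cos φ₂ cos Δλ = 0.866243,  By = cos φ₂ sin Δλ = -0.083114
φₘ = atan2(sin φ₁ + sin φ₂, √((cos φ₁ + Bx)² + By²)) = 27.56618°
λₘ = λ₁ + atan2(By, cos φ₁ + Bx) = 66.26565°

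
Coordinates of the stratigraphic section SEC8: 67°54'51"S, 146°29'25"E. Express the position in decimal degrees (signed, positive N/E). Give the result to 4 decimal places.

lat: 67.9142° S → -67.9142°
lon: 146.4903° E → +146.4903°

-67.9142°, +146.4903°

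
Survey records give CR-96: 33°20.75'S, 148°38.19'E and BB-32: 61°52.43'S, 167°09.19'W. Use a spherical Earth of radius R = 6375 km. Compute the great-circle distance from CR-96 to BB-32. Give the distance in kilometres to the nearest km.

4441 km

CR-96: φ = -33.34583°, λ = +148.63650°
BB-32: φ = -61.87383°, λ = -167.15317°
Δφ = -28.5280°,  Δλ = 44.2103°
a = sin²(Δφ/2) + cos φ₁ cos φ₂ sin²(Δλ/2) = 0.116474
c = 2·arcsin(√a) = 0.696562 rad = 39.9101°
d = R·c = 6375 × 0.696562 = 4440.6 km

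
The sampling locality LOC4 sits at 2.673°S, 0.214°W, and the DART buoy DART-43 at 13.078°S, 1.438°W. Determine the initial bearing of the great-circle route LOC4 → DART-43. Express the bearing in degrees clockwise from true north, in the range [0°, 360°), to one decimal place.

186.6°

Δλ = -1.2240°
y = sin Δλ · cos φ₂ = -0.020807
x = cos φ₁ sin φ₂ − sin φ₁ cos φ₂ cos Δλ = -0.180615
θ = atan2(y, x) = -173.4284° → 186.5716° (mod 360°)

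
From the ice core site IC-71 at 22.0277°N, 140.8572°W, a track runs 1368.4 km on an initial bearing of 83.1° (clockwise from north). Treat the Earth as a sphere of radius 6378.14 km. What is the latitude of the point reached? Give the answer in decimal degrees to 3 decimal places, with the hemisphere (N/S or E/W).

δ = d/R = 1368.4/6378.14 = 0.214545 rad
φ₂ = arcsin(sin φ₁ cos δ + cos φ₁ sin δ cos θ)
   = arcsin(0.37505·0.97707 + 0.92700·0.21290·0.12014) = 22.96486°
λ₂ = λ₁ + atan2(sin θ sin δ cos φ₁, cos δ − sin φ₁ sin φ₂) = -127.58634°

22.965°N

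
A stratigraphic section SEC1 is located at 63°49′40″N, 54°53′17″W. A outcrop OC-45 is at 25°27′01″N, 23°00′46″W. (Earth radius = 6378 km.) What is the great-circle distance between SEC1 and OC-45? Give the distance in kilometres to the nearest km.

4856 km

SEC1: φ = +63.82778°, λ = -54.88806°
OC-45: φ = +25.45028°, λ = -23.01278°
Δφ = -38.3775°,  Δλ = 31.8753°
a = sin²(Δφ/2) + cos φ₁ cos φ₂ sin²(Δλ/2) = 0.138061
c = 2·arcsin(√a) = 0.761389 rad = 43.6244°
d = R·c = 6378 × 0.761389 = 4856.1 km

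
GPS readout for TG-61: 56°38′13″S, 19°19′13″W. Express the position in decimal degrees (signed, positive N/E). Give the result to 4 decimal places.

-56.6369°, -19.3203°

lat: 56.6369° S → -56.6369°
lon: 19.3203° W → -19.3203°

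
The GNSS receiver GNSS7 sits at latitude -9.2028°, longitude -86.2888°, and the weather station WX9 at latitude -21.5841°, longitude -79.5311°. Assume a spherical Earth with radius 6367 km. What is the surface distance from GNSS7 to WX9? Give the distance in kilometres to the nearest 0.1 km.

1553.9 km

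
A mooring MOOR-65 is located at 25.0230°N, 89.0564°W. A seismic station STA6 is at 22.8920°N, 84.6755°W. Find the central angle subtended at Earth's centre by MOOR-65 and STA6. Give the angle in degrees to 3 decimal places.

Δφ = -2.1310°,  Δλ = 4.3809°
a = sin²(Δφ/2) + cos φ₁ cos φ₂ sin²(Δλ/2) = 0.001565
c = 2·arcsin(√a) = 0.079148 rad = 4.5348°

4.535°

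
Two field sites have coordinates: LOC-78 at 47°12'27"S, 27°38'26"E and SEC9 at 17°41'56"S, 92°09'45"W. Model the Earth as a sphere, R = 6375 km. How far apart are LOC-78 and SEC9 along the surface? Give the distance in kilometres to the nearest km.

10643 km

LOC-78: φ = -47.20750°, λ = +27.64056°
SEC9: φ = -17.69889°, λ = -92.16250°
Δφ = 29.5086°,  Δλ = -119.8031°
a = sin²(Δφ/2) + cos φ₁ cos φ₂ sin²(Δλ/2) = 0.549287
c = 2·arcsin(√a) = 1.669532 rad = 95.6571°
d = R·c = 6375 × 1.669532 = 10643.3 km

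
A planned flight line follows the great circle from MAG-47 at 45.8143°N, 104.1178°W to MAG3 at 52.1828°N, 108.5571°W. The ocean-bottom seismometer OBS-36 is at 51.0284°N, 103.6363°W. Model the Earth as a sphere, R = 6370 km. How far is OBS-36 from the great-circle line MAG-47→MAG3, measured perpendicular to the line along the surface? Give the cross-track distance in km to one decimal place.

256.6 km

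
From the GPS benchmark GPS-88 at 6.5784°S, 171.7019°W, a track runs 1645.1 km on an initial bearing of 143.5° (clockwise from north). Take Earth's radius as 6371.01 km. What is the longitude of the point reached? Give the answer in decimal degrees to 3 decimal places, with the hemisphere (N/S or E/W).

δ = d/R = 1645.1/6371.01 = 0.258217 rad
φ₂ = arcsin(sin φ₁ cos δ + cos φ₁ sin δ cos θ)
   = arcsin(-0.11456·0.96685 + 0.99342·0.25536·-0.80386) = -18.34169°
λ₂ = λ₁ + atan2(sin θ sin δ cos φ₁, cos δ − sin φ₁ sin φ₂) = -162.49375°

162.494°W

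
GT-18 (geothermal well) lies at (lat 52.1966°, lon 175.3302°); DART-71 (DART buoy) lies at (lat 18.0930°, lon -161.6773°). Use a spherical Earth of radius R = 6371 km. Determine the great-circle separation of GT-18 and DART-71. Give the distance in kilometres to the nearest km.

Δφ = -34.1036°,  Δλ = 22.9925°
a = sin²(Δφ/2) + cos φ₁ cos φ₂ sin²(Δλ/2) = 0.109131
c = 2·arcsin(√a) = 0.673349 rad = 38.5801°
d = R·c = 6371 × 0.673349 = 4289.9 km

4290 km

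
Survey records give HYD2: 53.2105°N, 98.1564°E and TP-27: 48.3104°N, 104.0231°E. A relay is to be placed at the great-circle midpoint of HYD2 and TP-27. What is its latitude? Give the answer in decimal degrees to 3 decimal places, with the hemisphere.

50.797°N

Bx = cos φ₂ cos Δλ = 0.661611,  By = cos φ₂ sin Δλ = 0.067982
φₘ = atan2(sin φ₁ + sin φ₂, √((cos φ₁ + Bx)² + By²)) = 50.79715°
λₘ = λ₁ + atan2(By, cos φ₁ + Bx) = 101.24356°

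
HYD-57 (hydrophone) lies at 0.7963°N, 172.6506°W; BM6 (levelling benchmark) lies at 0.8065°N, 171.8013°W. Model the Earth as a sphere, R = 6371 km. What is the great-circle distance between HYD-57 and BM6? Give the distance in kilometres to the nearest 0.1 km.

94.4 km

Δφ = 0.0102°,  Δλ = 0.8493°
a = sin²(Δφ/2) + cos φ₁ cos φ₂ sin²(Δλ/2) = 0.000055
c = 2·arcsin(√a) = 0.014823 rad = 0.8493°
d = R·c = 6371 × 0.014823 = 94.4 km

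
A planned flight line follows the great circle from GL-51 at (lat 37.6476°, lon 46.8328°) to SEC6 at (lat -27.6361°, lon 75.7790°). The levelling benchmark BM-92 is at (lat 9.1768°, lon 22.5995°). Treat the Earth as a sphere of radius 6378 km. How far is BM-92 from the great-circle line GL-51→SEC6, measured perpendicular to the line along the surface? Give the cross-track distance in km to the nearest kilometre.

3740 km

δ₁₃ = central angle GL-51→BM-92 = 0.626333 rad  (haversine)
θ₁₃ = bearing GL-51→BM-92 = 223.730°,  θ₁₂ = bearing GL-51→SEC6 = 152.980°
dₓₜ = R·arcsin(sin δ₁₃ · sin(θ₁₃ − θ₁₂)) = 6378·arcsin(0.58618·sin(70.750°)) = 3740.337 km
|dₓₜ| = 3740.337 km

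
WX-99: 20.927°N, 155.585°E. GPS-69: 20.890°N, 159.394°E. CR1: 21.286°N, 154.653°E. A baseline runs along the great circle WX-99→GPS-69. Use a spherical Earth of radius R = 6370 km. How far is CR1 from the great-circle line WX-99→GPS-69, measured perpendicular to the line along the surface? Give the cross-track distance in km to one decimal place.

40.3 km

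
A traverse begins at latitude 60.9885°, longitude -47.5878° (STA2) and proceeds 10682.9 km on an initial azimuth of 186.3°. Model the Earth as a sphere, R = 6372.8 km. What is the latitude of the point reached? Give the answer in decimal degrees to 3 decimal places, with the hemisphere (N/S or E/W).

34.854°S

δ = d/R = 10682.9/6372.8 = 1.676328 rad
φ₂ = arcsin(sin φ₁ cos δ + cos φ₁ sin δ cos θ)
   = arcsin(0.87452·-0.10534 + 0.48499·0.99444·-0.99396) = -34.85438°
λ₂ = λ₁ + atan2(sin θ sin δ cos φ₁, cos δ − sin φ₁ sin φ₂) = -55.22959°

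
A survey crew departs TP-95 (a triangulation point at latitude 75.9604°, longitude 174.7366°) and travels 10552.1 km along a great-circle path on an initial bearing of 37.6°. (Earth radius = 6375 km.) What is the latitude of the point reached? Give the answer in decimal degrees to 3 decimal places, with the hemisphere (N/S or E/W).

6.298°N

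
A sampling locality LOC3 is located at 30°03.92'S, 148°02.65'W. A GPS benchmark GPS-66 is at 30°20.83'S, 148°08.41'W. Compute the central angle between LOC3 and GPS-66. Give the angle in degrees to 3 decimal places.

0.294°

LOC3: φ = -30.06533°, λ = -148.04417°
GPS-66: φ = -30.34717°, λ = -148.14017°
Δφ = -0.2818°,  Δλ = -0.0960°
a = sin²(Δφ/2) + cos φ₁ cos φ₂ sin²(Δλ/2) = 0.000007
c = 2·arcsin(√a) = 0.005128 rad = 0.2938°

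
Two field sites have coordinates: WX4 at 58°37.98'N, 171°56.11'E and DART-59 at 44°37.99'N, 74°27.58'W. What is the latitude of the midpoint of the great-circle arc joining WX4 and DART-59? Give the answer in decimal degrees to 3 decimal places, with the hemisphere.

WX4: φ = +58.63300°, λ = +171.93517°
DART-59: φ = +44.63317°, λ = -74.45967°
Bx = cos φ₂ cos Δλ = -0.284955,  By = cos φ₂ sin Δλ = 0.652076
φₘ = atan2(sin φ₁ + sin φ₂, √((cos φ₁ + Bx)² + By²)) = 65.98897°
λₘ = λ₁ + atan2(By, cos φ₁ + Bx) = -117.92713°

65.989°N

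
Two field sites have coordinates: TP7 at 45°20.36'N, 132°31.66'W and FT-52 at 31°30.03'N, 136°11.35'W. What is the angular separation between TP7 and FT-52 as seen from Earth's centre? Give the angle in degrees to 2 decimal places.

14.13°

TP7: φ = +45.33933°, λ = -132.52767°
FT-52: φ = +31.50050°, λ = -136.18917°
Δφ = -13.8388°,  Δλ = -3.6615°
a = sin²(Δφ/2) + cos φ₁ cos φ₂ sin²(Δλ/2) = 0.015125
c = 2·arcsin(√a) = 0.246596 rad = 14.1289°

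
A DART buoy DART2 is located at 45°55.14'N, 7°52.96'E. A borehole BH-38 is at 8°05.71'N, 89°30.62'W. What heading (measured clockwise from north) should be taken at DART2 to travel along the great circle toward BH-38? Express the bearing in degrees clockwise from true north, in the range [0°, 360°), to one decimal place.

280.9°

DART2: φ = +45.91900°, λ = +7.88267°
BH-38: φ = +8.09517°, λ = -89.51033°
Δλ = -97.3930°
y = sin Δλ · cos φ₂ = -0.981805
x = cos φ₁ sin φ₂ − sin φ₁ cos φ₂ cos Δλ = 0.189476
θ = atan2(y, x) = -79.0769° → 280.9231° (mod 360°)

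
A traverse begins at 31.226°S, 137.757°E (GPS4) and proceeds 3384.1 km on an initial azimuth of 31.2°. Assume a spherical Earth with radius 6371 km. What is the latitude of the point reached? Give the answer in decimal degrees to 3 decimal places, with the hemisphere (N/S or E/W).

δ = d/R = 3384.1/6371 = 0.531173 rad
φ₂ = arcsin(sin φ₁ cos δ + cos φ₁ sin δ cos θ)
   = arcsin(-0.51842·0.86221 + 0.85513·0.50654·0.85536) = -4.38593°
λ₂ = λ₁ + atan2(sin θ sin δ cos φ₁, cos δ − sin φ₁ sin φ₂) = 153.01551°

4.386°S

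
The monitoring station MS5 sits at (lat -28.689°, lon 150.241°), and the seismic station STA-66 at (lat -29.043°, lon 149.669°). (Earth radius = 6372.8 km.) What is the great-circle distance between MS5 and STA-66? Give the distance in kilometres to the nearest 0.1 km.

Δφ = -0.3540°,  Δλ = -0.5720°
a = sin²(Δφ/2) + cos φ₁ cos φ₂ sin²(Δλ/2) = 0.000029
c = 2·arcsin(√a) = 0.010706 rad = 0.6134°
d = R·c = 6372.8 × 0.010706 = 68.2 km

68.2 km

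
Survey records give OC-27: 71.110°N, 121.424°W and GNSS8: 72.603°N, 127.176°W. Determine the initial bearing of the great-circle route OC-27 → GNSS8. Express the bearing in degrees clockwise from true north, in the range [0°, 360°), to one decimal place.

312.5°

Δλ = -5.7520°
y = sin Δλ · cos φ₂ = -0.029966
x = cos φ₁ sin φ₂ − sin φ₁ cos φ₂ cos Δλ = 0.027479
θ = atan2(y, x) = -47.4785° → 312.5215° (mod 360°)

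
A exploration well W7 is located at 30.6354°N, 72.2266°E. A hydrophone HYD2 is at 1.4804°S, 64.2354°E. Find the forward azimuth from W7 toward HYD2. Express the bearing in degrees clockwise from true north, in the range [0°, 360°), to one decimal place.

194.8°

Δλ = -7.9912°
y = sin Δλ · cos φ₂ = -0.138975
x = cos φ₁ sin φ₂ − sin φ₁ cos φ₂ cos Δλ = -0.526686
θ = atan2(y, x) = -165.2185° → 194.7815° (mod 360°)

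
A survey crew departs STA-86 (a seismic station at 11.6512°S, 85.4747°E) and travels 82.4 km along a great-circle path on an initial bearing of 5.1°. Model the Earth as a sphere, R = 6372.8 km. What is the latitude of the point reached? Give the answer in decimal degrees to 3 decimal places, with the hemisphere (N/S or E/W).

10.913°S

δ = d/R = 82.4/6372.8 = 0.012930 rad
φ₂ = arcsin(sin φ₁ cos δ + cos φ₁ sin δ cos θ)
   = arcsin(-0.20195·0.99992 + 0.97940·0.01293·0.99604) = -10.91329°
λ₂ = λ₁ + atan2(sin θ sin δ cos φ₁, cos δ − sin φ₁ sin φ₂) = 85.54177°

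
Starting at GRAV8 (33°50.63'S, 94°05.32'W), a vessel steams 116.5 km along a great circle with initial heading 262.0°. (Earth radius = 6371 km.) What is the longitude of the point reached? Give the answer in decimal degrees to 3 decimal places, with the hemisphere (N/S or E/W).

95.340°W

GRAV8: φ = -33.84383°, λ = -94.08867°
δ = d/R = 116.5/6371 = 0.018286 rad
φ₂ = arcsin(sin φ₁ cos δ + cos φ₁ sin δ cos θ)
   = arcsin(-0.55693·0.99983 + 0.83056·0.01828·-0.13917) = -33.98333°
λ₂ = λ₁ + atan2(sin θ sin δ cos φ₁, cos δ − sin φ₁ sin φ₂) = -95.33992°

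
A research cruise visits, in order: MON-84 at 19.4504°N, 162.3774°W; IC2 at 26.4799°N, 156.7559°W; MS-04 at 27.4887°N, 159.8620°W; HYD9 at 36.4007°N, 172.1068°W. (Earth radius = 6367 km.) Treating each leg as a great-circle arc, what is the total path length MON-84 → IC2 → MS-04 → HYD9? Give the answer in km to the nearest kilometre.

MON-84→IC2: c = 0.152304 rad, d = 969.72 km
IC2→MS-04: c = 0.051416 rad, d = 327.37 km
MS-04→HYD9: c = 0.238541 rad, d = 1518.79 km
Total = 969.72 + 327.37 + 1518.79 = 2815.87 km

2816 km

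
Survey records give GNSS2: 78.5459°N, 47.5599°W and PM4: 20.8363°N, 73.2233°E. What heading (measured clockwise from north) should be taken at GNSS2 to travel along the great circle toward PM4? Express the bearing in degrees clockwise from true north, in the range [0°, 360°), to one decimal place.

56.1°

Δλ = 120.7832°
y = sin Δλ · cos φ₂ = 0.802925
x = cos φ₁ sin φ₂ − sin φ₁ cos φ₂ cos Δλ = 0.539430
θ = atan2(y, x) = 56.1056° → 56.1056° (mod 360°)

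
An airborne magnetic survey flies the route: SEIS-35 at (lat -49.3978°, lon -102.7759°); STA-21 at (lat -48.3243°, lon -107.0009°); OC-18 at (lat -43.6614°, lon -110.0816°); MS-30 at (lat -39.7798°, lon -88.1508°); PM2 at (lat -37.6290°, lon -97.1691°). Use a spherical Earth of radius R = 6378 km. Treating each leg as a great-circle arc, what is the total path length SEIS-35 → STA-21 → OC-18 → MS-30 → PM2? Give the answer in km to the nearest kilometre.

SEIS-35→STA-21: c = 0.051996 rad, d = 331.63 km
STA-21→OC-18: c = 0.089528 rad, d = 571.01 km
OC-18→MS-30: c = 0.292680 rad, d = 1866.71 km
MS-30→PM2: c = 0.128372 rad, d = 818.76 km
Total = 331.63 + 571.01 + 1866.71 + 818.76 = 3588.11 km

3588 km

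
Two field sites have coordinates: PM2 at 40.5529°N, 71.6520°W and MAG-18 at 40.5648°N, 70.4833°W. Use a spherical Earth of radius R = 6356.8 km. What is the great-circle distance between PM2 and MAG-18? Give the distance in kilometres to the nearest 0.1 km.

Δφ = 0.0119°,  Δλ = 1.1687°
a = sin²(Δφ/2) + cos φ₁ cos φ₂ sin²(Δλ/2) = 0.000060
c = 2·arcsin(√a) = 0.015498 rad = 0.8880°
d = R·c = 6356.8 × 0.015498 = 98.5 km

98.5 km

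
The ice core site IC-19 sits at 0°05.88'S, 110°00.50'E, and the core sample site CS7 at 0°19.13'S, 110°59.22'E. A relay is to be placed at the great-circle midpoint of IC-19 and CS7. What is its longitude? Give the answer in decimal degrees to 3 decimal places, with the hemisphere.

110.498°E

IC-19: φ = -0.09800°, λ = +110.00833°
CS7: φ = -0.31883°, λ = +110.98700°
Bx = cos φ₂ cos Δλ = 0.999839,  By = cos φ₂ sin Δλ = 0.017080
φₘ = atan2(sin φ₁ + sin φ₂, √((cos φ₁ + Bx)² + By²)) = -0.20842°
λₘ = λ₁ + atan2(By, cos φ₁ + Bx) = 110.49766°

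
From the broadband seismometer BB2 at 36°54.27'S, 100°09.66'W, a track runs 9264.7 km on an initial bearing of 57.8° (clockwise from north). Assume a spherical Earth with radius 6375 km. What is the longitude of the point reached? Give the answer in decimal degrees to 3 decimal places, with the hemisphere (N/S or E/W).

36.252°W

BB2: φ = -36.90450°, λ = -100.16100°
δ = d/R = 9264.7/6375 = 1.453286 rad
φ₂ = arcsin(sin φ₁ cos δ + cos φ₁ sin δ cos θ)
   = arcsin(-0.60048·0.11724 + 0.79964·0.99310·0.53288) = 20.65676°
λ₂ = λ₁ + atan2(sin θ sin δ cos φ₁, cos δ − sin φ₁ sin φ₂) = -36.25214°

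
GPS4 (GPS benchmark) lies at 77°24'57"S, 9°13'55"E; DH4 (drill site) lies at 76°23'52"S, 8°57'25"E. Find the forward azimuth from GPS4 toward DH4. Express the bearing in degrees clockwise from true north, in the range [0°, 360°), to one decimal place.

356.4°

GPS4: φ = -77.41583°, λ = +9.23194°
DH4: φ = -76.39778°, λ = +8.95694°
Δλ = -0.2750°
y = sin Δλ · cos φ₂ = -0.001129
x = cos φ₁ sin φ₂ − sin φ₁ cos φ₂ cos Δλ = 0.017765
θ = atan2(y, x) = -3.6357° → 356.3643° (mod 360°)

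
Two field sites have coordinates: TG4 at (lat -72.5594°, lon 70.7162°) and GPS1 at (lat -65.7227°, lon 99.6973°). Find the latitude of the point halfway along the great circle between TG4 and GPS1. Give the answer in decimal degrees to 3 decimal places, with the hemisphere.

69.735°S

Bx = cos φ₂ cos Δλ = 0.359668,  By = cos φ₂ sin Δλ = 0.199212
φₘ = atan2(sin φ₁ + sin φ₂, √((cos φ₁ + Bx)² + By²)) = -69.73467°
λₘ = λ₁ + atan2(By, cos φ₁ + Bx) = 87.52673°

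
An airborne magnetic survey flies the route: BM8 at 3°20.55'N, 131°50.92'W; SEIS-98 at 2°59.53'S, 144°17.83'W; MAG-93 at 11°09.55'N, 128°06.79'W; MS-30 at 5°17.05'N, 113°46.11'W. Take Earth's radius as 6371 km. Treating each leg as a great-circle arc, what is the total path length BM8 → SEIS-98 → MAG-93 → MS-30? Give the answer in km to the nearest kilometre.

5644 km

BM8: φ = +3.34250°, λ = -131.84867°
SEIS-98: φ = -2.99217°, λ = -144.29717°
MAG-93: φ = +11.15917°, λ = -128.11317°
MS-30: φ = +5.28417°, λ = -113.76850°
BM8→SEIS-98: c = 0.243681 rad, d = 1552.49 km
SEIS-98→MAG-93: c = 0.374127 rad, d = 2383.56 km
MAG-93→MS-30: c = 0.268047 rad, d = 1707.73 km
Total = 1552.49 + 2383.56 + 1707.73 = 5643.78 km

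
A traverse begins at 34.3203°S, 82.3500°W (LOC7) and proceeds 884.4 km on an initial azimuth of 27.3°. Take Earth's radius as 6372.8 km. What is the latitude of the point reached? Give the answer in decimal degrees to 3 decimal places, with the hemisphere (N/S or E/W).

δ = d/R = 884.4/6372.8 = 0.138777 rad
φ₂ = arcsin(sin φ₁ cos δ + cos φ₁ sin δ cos θ)
   = arcsin(-0.56382·0.99039 + 0.82590·0.13833·0.88862) = -27.18564°
λ₂ = λ₁ + atan2(sin θ sin δ cos φ₁, cos δ − sin φ₁ sin φ₂) = -78.25989°

27.186°S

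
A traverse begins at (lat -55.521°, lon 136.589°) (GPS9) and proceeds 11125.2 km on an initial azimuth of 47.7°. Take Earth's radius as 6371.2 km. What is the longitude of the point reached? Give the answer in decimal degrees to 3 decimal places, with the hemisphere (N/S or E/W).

164.980°W

δ = d/R = 11125.2/6371.2 = 1.746170 rad
φ₂ = arcsin(sin φ₁ cos δ + cos φ₁ sin δ cos θ)
   = arcsin(-0.82433·-0.17448 + 0.56610·0.98466·0.67301) = 31.26372°
λ₂ = λ₁ + atan2(sin θ sin δ cos φ₁, cos δ − sin φ₁ sin φ₂) = -164.98022°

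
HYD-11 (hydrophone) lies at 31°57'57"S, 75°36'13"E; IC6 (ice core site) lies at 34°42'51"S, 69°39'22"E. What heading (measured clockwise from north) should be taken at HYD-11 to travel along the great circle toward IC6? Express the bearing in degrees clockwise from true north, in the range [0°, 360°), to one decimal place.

239.4°

HYD-11: φ = -31.96583°, λ = +75.60361°
IC6: φ = -34.71417°, λ = +69.65611°
Δλ = -5.9475°
y = sin Δλ · cos φ₂ = -0.085174
x = cos φ₁ sin φ₂ − sin φ₁ cos φ₂ cos Δλ = -0.050292
θ = atan2(y, x) = -120.5601° → 239.4399° (mod 360°)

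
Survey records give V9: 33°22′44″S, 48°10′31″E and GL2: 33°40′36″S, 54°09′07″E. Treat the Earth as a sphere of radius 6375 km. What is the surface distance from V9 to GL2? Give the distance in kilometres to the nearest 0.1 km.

V9: φ = -33.37889°, λ = +48.17528°
GL2: φ = -33.67667°, λ = +54.15194°
Δφ = -0.2978°,  Δλ = 5.9767°
a = sin²(Δφ/2) + cos φ₁ cos φ₂ sin²(Δλ/2) = 0.001895
c = 2·arcsin(√a) = 0.087100 rad = 4.9904°
d = R·c = 6375 × 0.087100 = 555.3 km

555.3 km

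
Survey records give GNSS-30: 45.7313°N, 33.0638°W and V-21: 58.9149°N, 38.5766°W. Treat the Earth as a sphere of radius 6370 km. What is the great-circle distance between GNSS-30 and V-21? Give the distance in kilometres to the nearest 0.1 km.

1511.6 km

Δφ = 13.1836°,  Δλ = -5.5128°
a = sin²(Δφ/2) + cos φ₁ cos φ₂ sin²(Δλ/2) = 0.014011
c = 2·arcsin(√a) = 0.237295 rad = 13.5960°
d = R·c = 6370 × 0.237295 = 1511.6 km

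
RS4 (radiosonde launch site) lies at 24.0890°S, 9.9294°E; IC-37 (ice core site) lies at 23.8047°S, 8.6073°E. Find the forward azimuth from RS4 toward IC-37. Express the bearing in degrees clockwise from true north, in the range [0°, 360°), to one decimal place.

Δλ = -1.3221°
y = sin Δλ · cos φ₂ = -0.021110
x = cos φ₁ sin φ₂ − sin φ₁ cos φ₂ cos Δλ = 0.004863
θ = atan2(y, x) = -77.0286° → 282.9714° (mod 360°)

283.0°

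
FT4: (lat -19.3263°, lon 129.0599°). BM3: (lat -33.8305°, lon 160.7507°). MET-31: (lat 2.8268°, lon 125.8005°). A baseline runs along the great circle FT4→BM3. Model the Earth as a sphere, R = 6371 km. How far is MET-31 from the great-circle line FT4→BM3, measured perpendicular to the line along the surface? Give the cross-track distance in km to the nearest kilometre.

1819 km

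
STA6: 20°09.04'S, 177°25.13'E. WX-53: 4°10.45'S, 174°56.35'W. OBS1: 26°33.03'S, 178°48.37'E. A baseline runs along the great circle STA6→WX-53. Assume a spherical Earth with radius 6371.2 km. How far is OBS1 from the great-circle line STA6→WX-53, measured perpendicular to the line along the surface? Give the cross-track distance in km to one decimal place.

435.7 km

STA6: φ = -20.15067°, λ = +177.41883°
WX-53: φ = -4.17417°, λ = -174.93917°
OBS1: φ = -26.55050°, λ = +178.80617°
δ₁₃ = central angle STA6→OBS1 = 0.113885 rad  (haversine)
θ₁₃ = bearing STA6→OBS1 = 169.013°,  θ₁₂ = bearing STA6→WX-53 = 25.978°
dₓₜ = R·arcsin(sin δ₁₃ · sin(θ₁₃ − θ₁₂)) = 6371.2·arcsin(0.11364·sin(143.035°)) = 435.715 km
|dₓₜ| = 435.715 km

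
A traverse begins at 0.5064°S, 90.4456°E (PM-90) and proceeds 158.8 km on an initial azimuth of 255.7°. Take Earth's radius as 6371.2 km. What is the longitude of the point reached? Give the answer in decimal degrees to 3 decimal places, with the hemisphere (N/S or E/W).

89.062°E

δ = d/R = 158.8/6371.2 = 0.024925 rad
φ₂ = arcsin(sin φ₁ cos δ + cos φ₁ sin δ cos θ)
   = arcsin(-0.00884·0.99969 + 0.99996·0.02492·-0.24700) = -0.85895°
λ₂ = λ₁ + atan2(sin θ sin δ cos φ₁, cos δ − sin φ₁ sin φ₂) = 89.06162°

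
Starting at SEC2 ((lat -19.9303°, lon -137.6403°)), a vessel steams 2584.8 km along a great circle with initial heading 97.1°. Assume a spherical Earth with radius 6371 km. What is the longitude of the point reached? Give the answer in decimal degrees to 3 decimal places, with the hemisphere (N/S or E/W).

112.829°W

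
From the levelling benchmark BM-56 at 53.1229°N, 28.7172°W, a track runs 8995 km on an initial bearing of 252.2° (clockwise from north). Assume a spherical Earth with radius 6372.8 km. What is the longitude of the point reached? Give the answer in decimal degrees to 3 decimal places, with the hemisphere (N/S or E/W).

99.014°W

δ = d/R = 8995/6372.8 = 1.411467 rad
φ₂ = arcsin(sin φ₁ cos δ + cos φ₁ sin δ cos θ)
   = arcsin(0.79992·0.15866 + 0.60010·0.98733·-0.30570) = -3.10763°
λ₂ = λ₁ + atan2(sin θ sin δ cos φ₁, cos δ − sin φ₁ sin φ₂) = -99.01442°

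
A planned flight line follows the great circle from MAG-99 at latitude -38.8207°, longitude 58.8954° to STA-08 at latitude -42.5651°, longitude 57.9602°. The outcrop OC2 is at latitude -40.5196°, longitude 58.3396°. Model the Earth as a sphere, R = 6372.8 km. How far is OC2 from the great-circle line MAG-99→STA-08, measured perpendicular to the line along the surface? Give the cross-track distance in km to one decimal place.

δ₁₃ = central angle MAG-99→OC2 = 0.030577 rad  (haversine)
θ₁₃ = bearing MAG-99→OC2 = 193.958°,  θ₁₂ = bearing MAG-99→STA-08 = 190.420°
dₓₜ = R·arcsin(sin δ₁₃ · sin(θ₁₃ − θ₁₂)) = 6372.8·arcsin(0.03057·sin(3.537°)) = 12.021 km
|dₓₜ| = 12.021 km

12.0 km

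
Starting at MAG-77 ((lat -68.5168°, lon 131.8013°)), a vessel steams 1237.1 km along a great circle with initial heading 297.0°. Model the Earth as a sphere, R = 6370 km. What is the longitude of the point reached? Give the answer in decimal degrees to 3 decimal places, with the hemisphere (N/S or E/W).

δ = d/R = 1237.1/6370 = 0.194207 rad
φ₂ = arcsin(sin φ₁ cos δ + cos φ₁ sin δ cos θ)
   = arcsin(-0.93052·0.98120 + 0.36623·0.19299·0.45399) = -61.75656°
λ₂ = λ₁ + atan2(sin θ sin δ cos φ₁, cos δ − sin φ₁ sin φ₂) = 110.49391°

110.494°E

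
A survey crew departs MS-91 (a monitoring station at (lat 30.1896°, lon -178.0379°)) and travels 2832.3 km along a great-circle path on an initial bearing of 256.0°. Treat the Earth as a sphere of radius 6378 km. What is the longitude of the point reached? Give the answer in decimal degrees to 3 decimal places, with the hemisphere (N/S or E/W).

155.372°E

δ = d/R = 2832.3/6378 = 0.444073 rad
φ₂ = arcsin(sin φ₁ cos δ + cos φ₁ sin δ cos θ)
   = arcsin(0.50286·0.90301 + 0.86437·0.42962·-0.24192) = 21.36157°
λ₂ = λ₁ + atan2(sin θ sin δ cos φ₁, cos δ − sin φ₁ sin φ₂) = 155.37163°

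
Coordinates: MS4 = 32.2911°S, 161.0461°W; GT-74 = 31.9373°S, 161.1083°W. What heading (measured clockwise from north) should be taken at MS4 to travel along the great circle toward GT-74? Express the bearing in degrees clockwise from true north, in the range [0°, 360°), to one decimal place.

Δλ = -0.0622°
y = sin Δλ · cos φ₂ = -0.000921
x = cos φ₁ sin φ₂ − sin φ₁ cos φ₂ cos Δλ = 0.006175
θ = atan2(y, x) = -8.4860° → 351.5140° (mod 360°)

351.5°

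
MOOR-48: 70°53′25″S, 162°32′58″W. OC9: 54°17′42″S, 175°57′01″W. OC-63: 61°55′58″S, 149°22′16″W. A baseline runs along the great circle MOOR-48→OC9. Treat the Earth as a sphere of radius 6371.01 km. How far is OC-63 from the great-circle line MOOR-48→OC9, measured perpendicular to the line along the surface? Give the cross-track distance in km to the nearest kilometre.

MOOR-48: φ = -70.89028°, λ = -162.54944°
OC9: φ = -54.29500°, λ = -175.95028°
OC-63: φ = -61.93278°, λ = -149.37111°
δ₁₃ = central angle MOOR-48→OC-63 = 0.180536 rad  (haversine)
θ₁₃ = bearing MOOR-48→OC-63 = 36.684°,  θ₁₂ = bearing MOOR-48→OC9 = 333.441°
dₓₜ = R·arcsin(sin δ₁₃ · sin(θ₁₃ − θ₁₂)) = 6371.01·arcsin(0.17956·sin(-296.757°)) = 1025.891 km
|dₓₜ| = 1025.891 km

1026 km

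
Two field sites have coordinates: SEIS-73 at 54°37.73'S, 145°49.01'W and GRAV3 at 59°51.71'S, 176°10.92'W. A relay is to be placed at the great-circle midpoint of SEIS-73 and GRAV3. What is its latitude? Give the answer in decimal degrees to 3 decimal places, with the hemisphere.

58.160°S

SEIS-73: φ = -54.62883°, λ = -145.81683°
GRAV3: φ = -59.86183°, λ = -176.18200°
Bx = cos φ₂ cos Δλ = 0.433211,  By = cos φ₂ sin Δλ = -0.253810
φₘ = atan2(sin φ₁ + sin φ₂, √((cos φ₁ + Bx)² + By²)) = -58.15984°
λₘ = λ₁ + atan2(By, cos φ₁ + Bx) = -159.89511°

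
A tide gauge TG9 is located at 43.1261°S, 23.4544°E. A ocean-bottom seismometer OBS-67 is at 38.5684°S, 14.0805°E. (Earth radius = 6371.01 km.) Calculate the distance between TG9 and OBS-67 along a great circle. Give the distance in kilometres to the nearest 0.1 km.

Δφ = 4.5577°,  Δλ = -9.3739°
a = sin²(Δφ/2) + cos φ₁ cos φ₂ sin²(Δλ/2) = 0.005391
c = 2·arcsin(√a) = 0.146981 rad = 8.4214°
d = R·c = 6371.01 × 0.146981 = 936.4 km

936.4 km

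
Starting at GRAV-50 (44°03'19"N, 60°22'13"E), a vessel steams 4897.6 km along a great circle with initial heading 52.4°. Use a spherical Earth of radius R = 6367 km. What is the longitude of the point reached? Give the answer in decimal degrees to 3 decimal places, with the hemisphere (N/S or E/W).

GRAV-50: φ = +44.05528°, λ = +60.37028°
δ = d/R = 4897.6/6367 = 0.769216 rad
φ₂ = arcsin(sin φ₁ cos δ + cos φ₁ sin δ cos θ)
   = arcsin(0.69535·0.71846 + 0.71867·0.69557·0.61015) = 53.57002°
λ₂ = λ₁ + atan2(sin θ sin δ cos φ₁, cos δ − sin φ₁ sin φ₂) = 128.49838°

128.498°E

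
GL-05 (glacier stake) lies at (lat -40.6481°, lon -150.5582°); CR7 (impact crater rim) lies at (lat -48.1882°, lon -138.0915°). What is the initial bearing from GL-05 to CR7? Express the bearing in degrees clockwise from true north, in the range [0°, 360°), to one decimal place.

134.5°

Δλ = 12.4667°
y = sin Δλ · cos φ₂ = 0.143919
x = cos φ₁ sin φ₂ − sin φ₁ cos φ₂ cos Δλ = -0.141460
θ = atan2(y, x) = 134.5063° → 134.5063° (mod 360°)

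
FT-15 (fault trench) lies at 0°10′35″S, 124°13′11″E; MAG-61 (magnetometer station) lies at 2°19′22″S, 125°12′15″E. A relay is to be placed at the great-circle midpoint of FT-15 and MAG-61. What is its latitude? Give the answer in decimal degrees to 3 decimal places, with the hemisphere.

FT-15: φ = -0.17639°, λ = +124.21972°
MAG-61: φ = -2.32278°, λ = +125.20417°
Bx = cos φ₂ cos Δλ = 0.999031,  By = cos φ₂ sin Δλ = 0.017167
φₘ = atan2(sin φ₁ + sin φ₂, √((cos φ₁ + Bx)² + By²)) = -1.24963°
λₘ = λ₁ + atan2(By, cos φ₁ + Bx) = 124.71174°

1.250°S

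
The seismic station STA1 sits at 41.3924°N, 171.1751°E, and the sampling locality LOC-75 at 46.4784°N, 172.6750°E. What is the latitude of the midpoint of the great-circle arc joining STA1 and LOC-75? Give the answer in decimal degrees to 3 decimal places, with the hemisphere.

Bx = cos φ₂ cos Δλ = 0.688392,  By = cos φ₂ sin Δλ = 0.018025
φₘ = atan2(sin φ₁ + sin φ₂, √((cos φ₁ + Bx)² + By²)) = 43.93785°
λₘ = λ₁ + atan2(By, cos φ₁ + Bx) = 171.89296°

43.938°N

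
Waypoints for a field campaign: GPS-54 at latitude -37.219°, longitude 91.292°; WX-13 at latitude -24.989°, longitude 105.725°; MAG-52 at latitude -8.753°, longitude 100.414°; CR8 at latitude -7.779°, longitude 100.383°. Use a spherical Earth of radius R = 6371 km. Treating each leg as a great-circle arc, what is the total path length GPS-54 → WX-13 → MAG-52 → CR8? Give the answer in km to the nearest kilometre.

3928 km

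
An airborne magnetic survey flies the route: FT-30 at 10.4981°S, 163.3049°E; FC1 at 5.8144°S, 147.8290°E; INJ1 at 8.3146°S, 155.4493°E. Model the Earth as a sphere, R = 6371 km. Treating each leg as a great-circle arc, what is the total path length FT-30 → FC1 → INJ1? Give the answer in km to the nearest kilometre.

2666 km

FT-30→FC1: c = 0.279499 rad, d = 1780.69 km
FC1→INJ1: c = 0.139004 rad, d = 885.60 km
Total = 1780.69 + 885.60 = 2666.28 km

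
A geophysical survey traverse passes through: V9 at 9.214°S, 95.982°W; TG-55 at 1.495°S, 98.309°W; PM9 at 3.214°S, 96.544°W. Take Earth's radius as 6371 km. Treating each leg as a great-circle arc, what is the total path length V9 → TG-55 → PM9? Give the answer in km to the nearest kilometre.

1170 km

V9→TG-55: c = 0.140651 rad, d = 896.08 km
TG-55→PM9: c = 0.042982 rad, d = 273.84 km
Total = 896.08 + 273.84 = 1169.92 km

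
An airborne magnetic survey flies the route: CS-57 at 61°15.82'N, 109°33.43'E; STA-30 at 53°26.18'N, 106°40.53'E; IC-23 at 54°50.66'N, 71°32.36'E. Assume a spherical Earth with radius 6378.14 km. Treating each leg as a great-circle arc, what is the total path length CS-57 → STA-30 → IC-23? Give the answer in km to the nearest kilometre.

CS-57: φ = +61.26367°, λ = +109.55717°
STA-30: φ = +53.43633°, λ = +106.67550°
IC-23: φ = +54.84433°, λ = +71.53933°
CS-57→STA-30: c = 0.139247 rad, d = 888.14 km
STA-30→IC-23: c = 0.356292 rad, d = 2272.48 km
Total = 888.14 + 2272.48 = 3160.62 km

3161 km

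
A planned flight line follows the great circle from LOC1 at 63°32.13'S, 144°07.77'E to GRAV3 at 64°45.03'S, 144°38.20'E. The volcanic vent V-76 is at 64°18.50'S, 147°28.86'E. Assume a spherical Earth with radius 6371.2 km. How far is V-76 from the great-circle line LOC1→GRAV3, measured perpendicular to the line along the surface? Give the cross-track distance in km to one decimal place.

LOC1: φ = -63.53550°, λ = +144.12950°
GRAV3: φ = -64.75050°, λ = +144.63667°
V-76: φ = -64.30833°, λ = +147.48100°
δ₁₃ = central angle LOC1→V-76 = 0.029032 rad  (haversine)
θ₁₃ = bearing LOC1→V-76 = 119.178°,  θ₁₂ = bearing LOC1→GRAV3 = 169.910°
dₓₜ = R·arcsin(sin δ₁₃ · sin(θ₁₃ − θ₁₂)) = 6371.2·arcsin(0.02903·sin(-50.732°)) = -143.195 km
|dₓₜ| = 143.195 km

143.2 km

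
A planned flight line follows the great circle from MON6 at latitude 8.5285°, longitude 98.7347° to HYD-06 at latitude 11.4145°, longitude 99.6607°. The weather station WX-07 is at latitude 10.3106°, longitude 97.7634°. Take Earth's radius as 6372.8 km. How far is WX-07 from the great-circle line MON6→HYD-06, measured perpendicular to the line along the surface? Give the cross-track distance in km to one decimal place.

δ₁₃ = central angle MON6→WX-07 = 0.035314 rad  (haversine)
θ₁₃ = bearing MON6→WX-07 = 331.812°,  θ₁₂ = bearing MON6→HYD-06 = 17.459°
dₓₜ = R·arcsin(sin δ₁₃ · sin(θ₁₃ − θ₁₂)) = 6372.8·arcsin(0.03531·sin(314.353°)) = -160.906 km
|dₓₜ| = 160.906 km

160.9 km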